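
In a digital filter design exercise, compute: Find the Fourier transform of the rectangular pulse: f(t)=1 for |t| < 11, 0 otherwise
F(omega)=integral from -11 to 11 of e^(-j*omega*t) dt
=2*sin(11*omega)/omega=22*sinc(11*omega/pi)

Answer: 2*sin(11*omega)/omega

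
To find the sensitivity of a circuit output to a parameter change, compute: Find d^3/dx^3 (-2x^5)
Apply power rule 3 times:
d^1: -10x^4
d^2: -40x^3
d^3: -120x^2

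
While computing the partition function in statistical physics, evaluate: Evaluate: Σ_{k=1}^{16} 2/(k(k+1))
Partial fractions: 2/(k(k+1))=2/k - 2/(k+1)
Telescoping sum: 2(1-1/17)=2·16/17

Answer: 32/17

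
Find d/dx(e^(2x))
Chain rule: d/dx[e^u] = e^u · u' where u = 2x
u' = 2

Answer: 2·e^(2x)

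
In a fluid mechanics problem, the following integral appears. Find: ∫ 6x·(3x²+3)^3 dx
Let u = 3x² + 3, du = 6x dx
∫ u^3 du = u^4/4 + C

Answer: (3x² + 3)^4/4 + C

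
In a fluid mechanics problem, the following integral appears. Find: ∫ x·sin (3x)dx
By parts: u=x, dv=sin(3x) dx
du=dx, v=-cos(3x)/3
=-x·cos(3x)/3 + sin(3x)/3² + C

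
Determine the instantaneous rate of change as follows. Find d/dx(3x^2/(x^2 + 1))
Quotient rule: (f/g)' = (f'g - fg')/g²
f = 3x^2, f' = 6x
g = x^2 + 1, g' = 2x

Answer: (6x·(x^2 + 1) - 6x^3)/(x^2 + 1)²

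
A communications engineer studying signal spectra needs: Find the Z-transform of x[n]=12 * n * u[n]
Z{n * u[n]}=z/(z-1)^2
By linearity: Z{12 * n * u[n]}=12z/(z-1)^2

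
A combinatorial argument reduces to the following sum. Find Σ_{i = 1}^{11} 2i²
= 2·n(n+1)(2n+1)/6 = 2·11·12·23/6 = 1012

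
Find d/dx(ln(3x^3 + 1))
Chain rule: d/dx[ln(u)]=u'/u where u=3x^3+1
u'=9x^2

Answer: (9x^2)/(3x^3+1)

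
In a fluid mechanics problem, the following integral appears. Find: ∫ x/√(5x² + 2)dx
Let u = 5x²+2, du = 10x dx
∫ (1/10)·u^(-1/2) du = √u/5+C

Answer: √(5x²+2)/5+C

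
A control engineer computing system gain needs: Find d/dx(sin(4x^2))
Chain rule: d/dx[sin(u)] = cos(u)·u' where u = 4x^2
u' = 8x

Answer: 8x·cos(4x^2)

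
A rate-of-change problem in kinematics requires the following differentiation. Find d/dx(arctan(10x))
d/dx[arctan(u)] = u'/(1 + u²), u = 10x, u' = 10

Answer: 10/(1 + 100x²)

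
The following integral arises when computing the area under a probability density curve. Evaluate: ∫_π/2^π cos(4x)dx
Antiderivative: sin(4x)/4
Evaluate at bounds: [sin(4·π)/4] - [sin(4·π/2)/4]
= ((0) - (0))/4 = 0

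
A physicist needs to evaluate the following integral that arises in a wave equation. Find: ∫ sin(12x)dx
Using substitution u=12x: ∫ sin(u) du/12=-cos(u)/12 + C

Answer: (-1/12)cos(12x) + C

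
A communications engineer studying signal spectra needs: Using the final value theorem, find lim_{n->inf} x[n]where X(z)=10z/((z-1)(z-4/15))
Final value theorem: lim x[n]=lim_{z->1} (z-1) * X(z)
(z-1) * X(z)=10z/(z-4/15)
As z->1: 10/(1-4/15)=10/(11/15)=150/11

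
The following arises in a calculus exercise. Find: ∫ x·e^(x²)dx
Let u = x², du = 2x dx
∫ (1/2)e^u du = e^u/2+C

Answer: e^(x²)/2+C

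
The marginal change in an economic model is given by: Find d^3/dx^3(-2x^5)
Apply power rule 3 times:
d^1: -10x^4
d^2: -40x^3
d^3: -120x^2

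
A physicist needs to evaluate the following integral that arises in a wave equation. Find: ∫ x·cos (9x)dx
By parts: u=x, dv=cos(9x) dx
du=dx, v=sin(9x)/9
=x·sin(9x)/9 + cos(9x)/9² + C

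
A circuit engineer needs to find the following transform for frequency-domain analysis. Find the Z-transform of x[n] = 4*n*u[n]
Z{n*u[n]}=z/(z-1)^2
By linearity: Z{4*n*u[n]}=4z/(z-1)^2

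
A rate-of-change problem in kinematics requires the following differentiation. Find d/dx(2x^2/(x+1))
Quotient rule: (f/g)'=(f'g - fg')/g²
f=2x^2, f'=4x
g=x + 1, g'=1

Answer: (4x·(x + 1) - 2x^2)/(x + 1)²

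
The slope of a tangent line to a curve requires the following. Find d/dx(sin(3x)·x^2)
Product rule: (fg)' = f'g + fg'
f = sin(3x), f' = 3·cos(3x)
g = x^2, g' = 2x

Answer: 3·cos(3x)·x^2 + 2·sin(3x)·x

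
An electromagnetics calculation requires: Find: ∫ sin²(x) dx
Using identity sin²(u) = (1 - cos(2u))/2:
∫ (1 - cos(2x))/2 dx = x/2 - sin(2x)/4 + C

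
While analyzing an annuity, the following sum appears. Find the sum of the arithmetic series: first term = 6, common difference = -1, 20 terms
Last term: a_n = 6+(20-1)·-1 = -13
Sum = n(a_1+a_n)/2 = 20(6+(-13))/2 = -70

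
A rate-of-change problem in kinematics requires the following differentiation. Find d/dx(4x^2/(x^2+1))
Quotient rule: (f/g)'=(f'g - fg')/g²
f=4x^2, f'=8x
g=x^2 + 1, g'=2x

Answer: (8x·(x^2 + 1) - 8x^3)/(x^2 + 1)²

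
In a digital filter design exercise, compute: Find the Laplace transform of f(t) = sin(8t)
L{sin(wt)} = w/(s²+w²)
L{sin(8t)} = 8/(s²+64)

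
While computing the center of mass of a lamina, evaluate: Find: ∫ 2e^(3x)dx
Since d/dx[e^(3x)] = 3e^(3x), we get 2/3 e^(3x)+C

Answer: (2/3)e^(3x)+C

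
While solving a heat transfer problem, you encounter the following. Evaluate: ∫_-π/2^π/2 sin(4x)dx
Antiderivative: -cos(4x)/4
Evaluate at bounds: [-cos(4·π/2)/4] - [-cos(4·-π/2)/4]
= (-(1) + (1))/4 = 0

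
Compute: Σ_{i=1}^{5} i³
Using formula: Σ i^3 = [n(n + 1)/2]² = [5·6/2]² = 225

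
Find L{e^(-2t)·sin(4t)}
First shifting: L{e^(at)f(t)} = F(s-a)
L{sin(4t)} = 4/(s²+16)
Shift: 4/((s+2)²+16)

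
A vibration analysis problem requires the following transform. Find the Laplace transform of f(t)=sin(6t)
L{sin(wt)} = w/(s² + w²)
L{sin(6t)} = 6/(s² + 36)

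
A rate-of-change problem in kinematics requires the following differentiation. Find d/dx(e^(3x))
Chain rule: d/dx[e^u]=e^u · u' where u=3x
u'=3

Answer: 3·e^(3x)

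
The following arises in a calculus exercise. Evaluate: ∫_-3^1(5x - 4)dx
Step 1: Find antiderivative F(x)=(5/2)x^2-4x
Step 2: F(1) - F(-3)=-3/2 - (69/2)=-36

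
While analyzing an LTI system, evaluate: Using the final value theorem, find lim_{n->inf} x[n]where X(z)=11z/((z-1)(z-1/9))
Final value theorem: lim x[n] = lim_{z->1} (z-1)*X(z)
(z-1)*X(z) = 11z/(z-1/9)
As z->1: 11/(1-1/9) = 11/(8/9) = 99/8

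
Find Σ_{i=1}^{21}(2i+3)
= 2·Σ i + 3·21 = 2·231 + 63 = 525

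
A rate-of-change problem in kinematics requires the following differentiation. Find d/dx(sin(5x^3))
Chain rule: d/dx[sin(u)] = cos(u)·u' where u = 5x^3
u' = 15x^2

Answer: 15x^2·cos(5x^3)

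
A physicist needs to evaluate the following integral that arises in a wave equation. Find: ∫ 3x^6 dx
Using power rule: ∫ 3x^6 dx=3/7 x^7+C=(3/7)x^7+C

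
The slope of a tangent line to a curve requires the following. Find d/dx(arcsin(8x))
d/dx[arcsin(u)]=u'/√(1-u²), u=8x, u'=8

Answer: 8/√(1-64x²)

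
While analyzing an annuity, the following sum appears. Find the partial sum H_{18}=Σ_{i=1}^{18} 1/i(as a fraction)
H_18 = 1 + 1/2 + 1/3 + ... + 1/18
= 14274301/4084080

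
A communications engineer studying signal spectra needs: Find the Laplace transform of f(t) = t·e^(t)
L{t·e^(at)} = 1/(s-a)²
L{t·e^(t)} = 1/(s-1)²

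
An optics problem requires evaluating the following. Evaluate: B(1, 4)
B(x,y) = Γ(x)Γ(y)/Γ(x + y) = (x-1)!(y-1)!/(x + y-1)!
B(1,4) = 0!·3!/4! = 1/4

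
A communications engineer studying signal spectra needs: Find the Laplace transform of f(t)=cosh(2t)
L{cosh(at)} = s/(s²-a²)
L{cosh(2t)} = s/(s²-4)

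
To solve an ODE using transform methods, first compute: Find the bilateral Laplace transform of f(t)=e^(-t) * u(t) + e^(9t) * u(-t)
For e^(-t) * u(t): L = 1/(s+1), Re(s) > -1
For e^(9t) * u(-t): L = -1/(s-9), Re(s) < 9
Combined: F(s) = 1/(s+1)-1/(s-9), -1 < Re(s) < 9

Answer: 1/(s+1)-1/(s-9), ROC: -1 < Re(s) < 9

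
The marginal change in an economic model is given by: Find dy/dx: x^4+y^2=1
Differentiate: 4x^3+2y·(dy/dx)=0
dy/dx=-4x^3/(2y)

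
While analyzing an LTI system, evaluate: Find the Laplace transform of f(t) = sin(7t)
L{sin(wt)} = w/(s² + w²)
L{sin(7t)} = 7/(s² + 49)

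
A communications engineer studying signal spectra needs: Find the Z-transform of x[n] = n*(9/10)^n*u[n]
Using the property Z{n*a^n*u[n]}=az/(z-a)^2
With a=9/10: X(z)=(9/10)z/(z - 9/10)^2, |z| > 9/10

Answer: (9/10)z/(z - 9/10)^2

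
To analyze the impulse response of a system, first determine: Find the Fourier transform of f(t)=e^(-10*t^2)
The Fourier transform of a Gaussian e^(-a * t^2) is sqrt(pi/a) * e^(-omega^2/(4a)).
With a=10: F(omega)=sqrt(pi/10) * e^(-omega^2/40)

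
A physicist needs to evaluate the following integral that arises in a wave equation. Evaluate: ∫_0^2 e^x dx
Antiderivative: e^x
Evaluate: (e^2-1)

Answer: e^2-1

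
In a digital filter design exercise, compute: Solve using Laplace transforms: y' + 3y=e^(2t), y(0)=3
Take L: sY - 3+3Y=1/(s-2)
Y(s+3)=1/(s-2)+3
Y=1/((s-2)(s+3))+3/(s+3)
Partial fractions: 1/((s-2)(s+3))=(1/5)/(s-2) - (1/5)/(s+3)
So Y=(1/5)/(s-2)+(14/5)/(s+3)
Inverse Laplace transform (L^(-1){1/(s-2)}=e^(2t), L^(-1){1/(s+3)}=e^(-3t)):

Answer: y(t)=(1/5)·e^(2t)+(14/5)·e^(-3t)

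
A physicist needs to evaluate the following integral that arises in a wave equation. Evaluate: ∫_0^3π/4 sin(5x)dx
Antiderivative: -cos(5x)/5
Evaluate at bounds: [-cos(5·3π/4)/5] - [-cos(5·0)/5]
=(-(√2/2)+(1))/5=1/5 - √2/10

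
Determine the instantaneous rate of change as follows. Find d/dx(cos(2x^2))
Chain rule: d/dx[cos(u)] = -sin(u)·u' where u = 2x^2
u' = 4x

Answer: -4x·sin(2x^2)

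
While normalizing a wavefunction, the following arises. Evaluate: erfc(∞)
erfc(x)=1 - erf(x); erfc(∞)=1 - erf(∞)=1-1=0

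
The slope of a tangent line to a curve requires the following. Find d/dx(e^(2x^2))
Chain rule: d/dx[e^u]=e^u · u' where u=2x^2
u'=4x

Answer: 4x·e^(2x^2)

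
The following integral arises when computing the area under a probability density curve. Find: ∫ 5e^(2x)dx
Since d/dx[e^(2x)] = 2e^(2x), we get 5/2 e^(2x)+C

Answer: (5/2)e^(2x)+C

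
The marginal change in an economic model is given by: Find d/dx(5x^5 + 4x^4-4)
Power rule: d/dx(ax^n) = n·a·x^(n-1)
Term by term: 25·x^4 + 16·x^3

Answer: 25x^4 + 16x^3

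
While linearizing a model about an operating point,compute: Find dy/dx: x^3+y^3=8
Differentiate: 3x^2+3y^2·(dy/dx)=0
dy/dx=-3x^2/(3y^2)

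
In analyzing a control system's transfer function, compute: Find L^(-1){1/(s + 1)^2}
L^(-1){1/(s-a)^n}=t^(n-1)·e^(at)/(n-1)!
Here a=-1, n=2: t^1·e^(-t)/1

Answer: t·e^(-t)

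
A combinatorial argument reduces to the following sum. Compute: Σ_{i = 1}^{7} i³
Using formula: Σ i^3 = [n(n + 1)/2]² = [7·8/2]² = 784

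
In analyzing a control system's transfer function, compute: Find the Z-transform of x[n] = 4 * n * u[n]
Z{n*u[n]} = z/(z-1)^2
By linearity: Z{4*n*u[n]} = 4z/(z-1)^2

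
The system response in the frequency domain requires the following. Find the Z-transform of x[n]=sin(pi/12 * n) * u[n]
Z{sin(w0 * n) * u[n]}=z * sin(w0)/(z^2 - 2z * cos(w0) + 1)
With w0=pi/12: X(z)=z * sin(pi/12)/(z^2 - 2z * cos(pi/12) + 1)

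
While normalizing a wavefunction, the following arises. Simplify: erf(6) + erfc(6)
By definition erfc(x) = 1 - erf(x)
erf(6)+erfc(6) = erf(6)+1 - erf(6) = 1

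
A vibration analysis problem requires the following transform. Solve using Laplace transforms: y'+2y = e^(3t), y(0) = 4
Take L: sY - 4 + 2Y = 1/(s-3)
Y(s + 2) = 1/(s-3) + 4
Y = 1/((s-3)(s + 2)) + 4/(s + 2)
Partial fractions: 1/((s-3)(s + 2)) = (1/5)/(s-3) - (1/5)/(s + 2)
So Y = (1/5)/(s-3) + (19/5)/(s + 2)
Inverse Laplace transform (L^(-1){1/(s-3)} = e^(3t), L^(-1){1/(s + 2)} = e^(-2t)):

Answer: y(t) = (1/5)·e^(3t) + (19/5)·e^(-2t)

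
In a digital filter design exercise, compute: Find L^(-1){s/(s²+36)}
L^(-1){s/(s²+w²)}=cos(wt)
Here w=6

Answer: cos(6t)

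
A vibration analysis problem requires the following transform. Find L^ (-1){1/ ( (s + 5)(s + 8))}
Partial fractions: 1/((s + 5)(s + 8)) = A/(s + 5) + B/(s + 8)
Cover-up: A = 1/(s + 8)|_{s = -5} = 1/3; B = 1/(s + 5)|_{s = -8} = -1/3
L^(-1) = (1/3)e^(-5t) - (1/3)e^(-8t)

Answer: (1/3)(e^(-5t) - e^(-8t))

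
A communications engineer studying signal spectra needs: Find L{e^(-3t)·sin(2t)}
First shifting: L{e^(at)f(t)} = F(s-a)
L{sin(2t)} = 2/(s²+4)
Shift: 2/((s+3)²+4)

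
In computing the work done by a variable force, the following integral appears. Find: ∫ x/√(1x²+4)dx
Let u=x²+4, du=2x dx
∫ (1/2)·u^(-1/2) du=√u+C

Answer: √(x²+4)+C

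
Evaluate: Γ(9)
Γ(n) = (n-1)! for positive integers
Γ(9) = 8! = 40320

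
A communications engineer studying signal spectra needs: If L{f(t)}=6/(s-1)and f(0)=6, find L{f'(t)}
L{f'(t)}=s·F(s) - f(0)=6s/(s-1)-6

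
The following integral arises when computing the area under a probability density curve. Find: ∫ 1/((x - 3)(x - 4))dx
Partial fractions: 1/((x-3)(x-4))=A/(x-3)+B/(x-4)
A=-1, B=1
∫ [-1· 1/(x-3)+1· 1/(x-4)] dx
=(1)[ln|x-4| - ln|x-3|]+C

Answer: ln|(x-4)/(x-3)|+C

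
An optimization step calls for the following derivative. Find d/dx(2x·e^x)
Product rule: (fg)'=f'g + fg'
f=2x, f'=2
g=e^x, g'=e^x

Answer: 2·e^x + 2x·e^x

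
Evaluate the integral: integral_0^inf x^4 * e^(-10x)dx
This is a Gamma integral. Substitute u=10x (du=10 dx):
integral_0^inf x^4 * e^(-10x) dx=(1/10^5) integral_0^inf u^4 * e^(-u) du
=Gamma(5)/10^5=4!/10^5=24/100000

Answer: 3/12500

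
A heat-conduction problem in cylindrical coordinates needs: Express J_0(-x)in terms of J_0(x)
For integer n: J_n(-x) = (-1)^n J_n(x)
With n = 0: J_0(-x) = (-1)^0 J_0(x) = J_0(x)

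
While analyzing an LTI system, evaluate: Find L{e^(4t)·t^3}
First shifting: L{e^(at)f(t)} = F(s-a)
L{t^3} = 6/s^4
Shift s → s-4: 6/(s-4)^4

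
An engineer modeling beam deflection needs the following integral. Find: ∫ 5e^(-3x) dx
Since d/dx[e^(-3x)] = -3e^(-3x), we get -5/3 e^(-3x) + C

Answer: (-5/3)e^(-3x) + C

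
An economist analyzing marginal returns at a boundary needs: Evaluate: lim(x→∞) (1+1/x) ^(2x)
Rewrite as [(1+1/x)^x]^2.
lim(1+1/x)^x=e^1, so limit=(e^1)^2=e^2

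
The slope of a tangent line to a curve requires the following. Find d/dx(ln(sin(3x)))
Chain rule: d/dx[ln(u)]=u'/u where u=sin(3x)
u'=3cos(3x)

Answer: (3cos(3x))/(sin(3x))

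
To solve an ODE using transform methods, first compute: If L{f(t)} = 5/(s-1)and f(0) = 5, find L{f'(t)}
L{f'(t)}=s·F(s) - f(0)=5s/(s-1) - 5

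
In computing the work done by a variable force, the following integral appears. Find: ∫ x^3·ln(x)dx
By parts: u = ln(x), dv = x^3 dx
du = 1/x dx, v = x^4/4
= x^4·ln(x)/4 - ∫ x^3/4 dx
= x^4·ln(x)/4 - x^4/16 + C

Answer: x^4(ln(x)/4 - 1/16) + C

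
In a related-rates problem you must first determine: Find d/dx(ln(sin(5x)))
Chain rule: d/dx[ln(u)]=u'/u where u=sin(5x)
u'=5cos(5x)

Answer: (5cos(5x))/(sin(5x))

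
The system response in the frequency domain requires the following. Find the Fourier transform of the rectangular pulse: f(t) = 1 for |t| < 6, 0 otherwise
F(omega) = integral from -6 to 6 of e^(-j*omega*t) dt
= 2*sin(6*omega)/omega = 12*sinc(6*omega/pi)

Answer: 2*sin(6*omega)/omega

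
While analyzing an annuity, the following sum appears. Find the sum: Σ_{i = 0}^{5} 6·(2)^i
Geometric series: S=a(1 - r^n)/(1 - r)
a=6, r=2, n=6
S=6(1 - 64)/-1=378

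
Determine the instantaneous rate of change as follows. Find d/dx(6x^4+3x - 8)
Power rule: d/dx(ax^n) = n·a·x^(n-1)
Term by term: 24·x^3+3

Answer: 24x^3+3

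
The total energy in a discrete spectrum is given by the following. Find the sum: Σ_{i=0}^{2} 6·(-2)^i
Geometric series: S=a(1 - r^n)/(1 - r)
a=6, r=-2, n=3
S=6(1 + 8)/3=18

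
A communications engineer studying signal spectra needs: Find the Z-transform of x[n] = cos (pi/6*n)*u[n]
Z{cos(w0 * n) * u[n]} = z(z - cos(w0))/(z^2 - 2z * cos(w0) + 1)
With w0 = pi/6: X(z) = z(z - cos(pi/6))/(z^2 - 2z * cos(pi/6) + 1)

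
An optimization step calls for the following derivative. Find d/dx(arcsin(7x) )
d/dx[arcsin(u)] = u'/√(1-u²), u = 7x, u' = 7

Answer: 7/√(1 - 49x²)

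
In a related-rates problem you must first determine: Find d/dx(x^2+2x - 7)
Power rule: d/dx(ax^n)=n·a·x^(n-1)
Term by term: 2·x + 2

Answer: 2x + 2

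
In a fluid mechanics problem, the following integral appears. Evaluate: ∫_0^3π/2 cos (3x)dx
Antiderivative: sin(3x)/3
Evaluate at bounds: [sin(3·3π/2)/3] - [sin(3·0)/3]
= ((1) - (0))/3 = 1/3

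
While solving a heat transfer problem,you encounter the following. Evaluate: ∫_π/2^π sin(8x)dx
Antiderivative: -cos(8x)/8
Evaluate at bounds: [-cos(8·π)/8] - [-cos(8·π/2)/8]
= (-(1)+(1))/8 = 0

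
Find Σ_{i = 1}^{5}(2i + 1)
=2·Σ i + 1·5=2·15 + 5=35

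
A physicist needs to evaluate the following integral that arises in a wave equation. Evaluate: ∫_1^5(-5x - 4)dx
Step 1: Find antiderivative F(x) = (-5/2)x^2 - 4x
Step 2: F(5) - F(1) = -165/2 - (-13/2) = -76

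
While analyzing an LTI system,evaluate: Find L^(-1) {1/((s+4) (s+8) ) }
Partial fractions: 1/((s+4)(s+8)) = A/(s+4)+B/(s+8)
Cover-up: A = 1/(s+8)|_{s = -4} = 1/4; B = 1/(s+4)|_{s = -8} = -1/4
L^(-1) = (1/4)e^(-4t) - (1/4)e^(-8t)

Answer: (1/4)(e^(-4t) - e^(-8t))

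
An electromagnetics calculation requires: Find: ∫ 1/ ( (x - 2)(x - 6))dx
Partial fractions: 1/((x-2)(x-6))=A/(x-2) + B/(x-6)
A=-1/4, B=1/4
∫ [-1/4· 1/(x-2) + 1/4· 1/(x-6)] dx
=(1/4)[ln|x-6| - ln|x-2|] + C

Answer: (1/4)·ln|(x-6)/(x-2)| + C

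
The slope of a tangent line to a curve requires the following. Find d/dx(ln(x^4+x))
Chain rule: d/dx[ln(u)] = u'/u where u = x^4 + x
u' = 4x^3 + 1

Answer: (4x^3 + 1)/(x^4 + x)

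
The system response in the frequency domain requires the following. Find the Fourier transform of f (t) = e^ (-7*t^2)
The Fourier transform of a Gaussian e^(-a * t^2) is sqrt(pi/a) * e^(-omega^2/(4a)).
With a=7: F(omega)=sqrt(pi/7) * e^(-omega^2/28)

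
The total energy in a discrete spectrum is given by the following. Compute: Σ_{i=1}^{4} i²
Using formula: Σ i^2=n(n + 1)(2n + 1)/6=4·5·9/6=30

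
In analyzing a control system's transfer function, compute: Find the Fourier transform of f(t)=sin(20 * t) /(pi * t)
sin(W * t)/(pi * t)=(W/pi) * sinc(W * t/pi) is the impulse response of the ideal low-pass filter with cutoff W (here W=20).
Its Fourier transform is a rectangular function:
F(omega)=1 for |omega| < 20, 0 otherwise

Answer: rect(omega/40) [i.e., 1 for |omega| < 20, 0 otherwise]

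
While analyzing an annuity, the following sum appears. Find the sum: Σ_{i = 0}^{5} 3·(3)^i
Geometric series: S = a(1 - r^n)/(1 - r)
a = 3, r = 3, n = 6
S = 3(1-729)/-2 = 1092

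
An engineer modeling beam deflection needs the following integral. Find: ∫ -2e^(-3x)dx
Since d/dx[e^(-3x)]=-3e^(-3x), we get 2/3 e^(-3x)+C

Answer: (2/3)e^(-3x)+C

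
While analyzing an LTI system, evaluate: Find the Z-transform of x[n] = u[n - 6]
Using the time-shift property: Z{u[n-6]}=z^(-6)*z/(z-1)
=z^(-5)/(z-1)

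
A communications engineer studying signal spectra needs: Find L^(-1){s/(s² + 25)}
L^(-1){s/(s² + w²)} = cos(wt)
Here w = 5

Answer: cos(5t)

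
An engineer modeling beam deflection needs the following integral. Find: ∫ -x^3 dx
Using power rule: ∫ -x^3 dx = -1/4 x^4+C = (-1/4)x^4+C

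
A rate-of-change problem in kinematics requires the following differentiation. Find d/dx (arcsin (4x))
d/dx[arcsin(u)] = u'/√(1-u²), u = 4x, u' = 4

Answer: 4/√(1-16x²)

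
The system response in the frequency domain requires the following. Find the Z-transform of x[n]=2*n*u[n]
Z{n * u[n]} = z/(z-1)^2
By linearity: Z{2 * n * u[n]} = 2z/(z-1)^2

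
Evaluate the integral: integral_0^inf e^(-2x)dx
integral_0^inf e^(-2x) dx = [-1/2 * e^(-2x)]_0^inf
= 0 - (-1/2) = 1/2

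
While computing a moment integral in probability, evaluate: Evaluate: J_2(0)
J_n(0)=0 for all n > 0 (Bessel function of first kind)
J_2(0)=0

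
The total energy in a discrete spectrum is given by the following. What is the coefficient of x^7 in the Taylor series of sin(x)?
sin(x) = Σ (-1)^k x^(2k + 1)/(2k + 1)!
For x^7: (-1)^3/7! = -1/5040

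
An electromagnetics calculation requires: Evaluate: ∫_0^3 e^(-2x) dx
Antiderivative: (1/(-2))e^(-2x)
Evaluate: (1/(-2))(e^-6-1)

Answer: (e^-6-1)/(-2)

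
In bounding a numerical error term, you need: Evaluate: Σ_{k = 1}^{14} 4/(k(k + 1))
Partial fractions: 4/(k(k + 1))=4/k - 4/(k + 1)
Telescoping sum: 4(1 - 1/15)=4·14/15

Answer: 56/15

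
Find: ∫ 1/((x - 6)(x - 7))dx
Partial fractions: 1/((x-6)(x-7))=A/(x-6)+B/(x-7)
A=-1, B=1
∫ [-1· 1/(x-6)+1· 1/(x-7)] dx
=(1)[ln|x-7| - ln|x-6|]+C

Answer: ln|(x-7)/(x-6)|+C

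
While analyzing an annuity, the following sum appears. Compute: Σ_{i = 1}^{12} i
Using formula: Σ i^1 = n(n + 1)/2 = 12·13/2 = 78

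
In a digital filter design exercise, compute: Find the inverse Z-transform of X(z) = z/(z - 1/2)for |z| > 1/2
Standard pair: z/(z-a) <-> a^n * u[n] for causal signals
With a = 1/2: x[n] = (1/2)^n * u[n]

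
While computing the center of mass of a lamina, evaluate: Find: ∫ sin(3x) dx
Using substitution u = 3x: ∫ sin(u) du/3 = -cos(u)/3 + C

Answer: (-1/3)cos(3x) + C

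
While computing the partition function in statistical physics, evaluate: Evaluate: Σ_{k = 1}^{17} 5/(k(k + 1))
Partial fractions: 5/(k(k + 1)) = 5/k - 5/(k + 1)
Telescoping sum: 5(1 - 1/18) = 5·17/18

Answer: 85/18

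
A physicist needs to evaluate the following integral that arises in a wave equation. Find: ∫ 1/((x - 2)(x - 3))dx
Partial fractions: 1/((x-2)(x-3)) = A/(x-2)+B/(x-3)
A = -1, B = 1
∫ [-1· 1/(x-2)+1· 1/(x-3)] dx
= (1)[ln|x-3| - ln|x-2|]+C

Answer: ln|(x-3)/(x-2)|+C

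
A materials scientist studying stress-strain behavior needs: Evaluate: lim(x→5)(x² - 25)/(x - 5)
Factor: (x² - 25)=(x-5)(x+5)
Cancel (x-5): lim(x→5) (x+5)=10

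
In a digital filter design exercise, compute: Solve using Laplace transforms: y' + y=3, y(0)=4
Take L of both sides: sY(s)-4+Y(s) = 3/s
Y(s)(s+1) = 3/s+4
Y(s) = 3/(s(s+1))+4/(s+1)
Partial fractions: 3/(s(s+1)) = 3/s - 3/(s+1)
So Y(s) = 3/s+1/(s+1)
Inverse transform (L^(-1){1/s} = 1, L^(-1){1/(s+1)} = e^(-t)):

Answer: y(t) = 3+e^(-t)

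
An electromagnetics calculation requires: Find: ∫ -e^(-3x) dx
Since d/dx[e^(-3x)]=-3e^(-3x), we get 1/3 e^(-3x) + C

Answer: (1/3)e^(-3x) + C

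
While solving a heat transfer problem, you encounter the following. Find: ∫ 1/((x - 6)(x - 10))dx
Partial fractions: 1/((x-6)(x-10)) = A/(x-6) + B/(x-10)
A = -1/4, B = 1/4
∫ [-1/4· 1/(x-6) + 1/4· 1/(x-10)] dx
= (1/4)[ln|x-10| - ln|x-6|] + C

Answer: (1/4)·ln|(x-10)/(x-6)| + C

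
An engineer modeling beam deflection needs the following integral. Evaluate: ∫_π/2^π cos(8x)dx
Antiderivative: sin(8x)/8
Evaluate at bounds: [sin(8·π)/8] - [sin(8·π/2)/8]
=((0) - (0))/8=0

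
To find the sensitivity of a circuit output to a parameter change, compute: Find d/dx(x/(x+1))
Quotient rule: (f/g)'=(f'g - fg')/g²
f=x, f'=1
g=x+1, g'=1

Answer: (1·(x+1) - x)/(x+1)²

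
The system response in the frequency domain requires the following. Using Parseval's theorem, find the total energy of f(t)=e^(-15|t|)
Parseval's theorem: E=integral |f(t)|^2 dt=(1/2pi) integral |F(omega)|^2 domega
E=integral_{-inf}^{inf} e^(-30|t|) dt=2 * integral_0^inf e^(-30t) dt=2/(2 * 15)=1/15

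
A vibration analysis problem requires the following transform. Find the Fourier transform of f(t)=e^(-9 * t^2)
The Fourier transform of a Gaussian e^(-a*t^2) is sqrt(pi/a)*e^(-omega^2/(4a)).
With a=9: F(omega)=sqrt(pi)/3*e^(-omega^2/36)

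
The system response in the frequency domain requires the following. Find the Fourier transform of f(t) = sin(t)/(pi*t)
sin(W * t)/(pi * t)=(W/pi) * sinc(W * t/pi) is the impulse response of the ideal low-pass filter with cutoff W (here W=1).
Its Fourier transform is a rectangular function:
F(omega)=1 for |omega| < 1, 0 otherwise

Answer: rect(omega/2) [i.e., 1 for |omega| < 1, 0 otherwise]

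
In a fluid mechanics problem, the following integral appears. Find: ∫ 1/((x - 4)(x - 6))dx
Partial fractions: 1/((x-4)(x-6))=A/(x-4)+B/(x-6)
A=-1/2, B=1/2
∫ [-1/2· 1/(x-4)+1/2· 1/(x-6)] dx
=(1/2)[ln|x-6| - ln|x-4|]+C

Answer: (1/2)·ln|(x-6)/(x-4)|+C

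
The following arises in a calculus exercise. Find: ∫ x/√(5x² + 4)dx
Let u=5x² + 4, du=10x dx
∫ (1/10)·u^(-1/2) du=√u/5 + C

Answer: √(5x² + 4)/5 + C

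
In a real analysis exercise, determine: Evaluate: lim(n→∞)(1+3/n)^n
This is the definition of e^3: lim(1+3/n)^n = e^3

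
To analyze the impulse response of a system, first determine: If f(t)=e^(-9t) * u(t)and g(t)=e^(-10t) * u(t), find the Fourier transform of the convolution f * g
By the convolution theorem: F{f * g} = F(omega) * G(omega)
F(omega) = 1/(9 + j * omega), G(omega) = 1/(10 + j * omega)
F{f * g} = 1/((9 + j * omega)(10 + j * omega))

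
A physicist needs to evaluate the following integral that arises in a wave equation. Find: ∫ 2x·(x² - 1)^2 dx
Let u = x² - 1, du = 2x dx
∫ u^2 du = u^3/3+C

Answer: (x² - 1)^3/3+C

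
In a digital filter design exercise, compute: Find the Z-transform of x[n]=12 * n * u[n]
Z{n*u[n]}=z/(z-1)^2
By linearity: Z{12*n*u[n]}=12z/(z-1)^2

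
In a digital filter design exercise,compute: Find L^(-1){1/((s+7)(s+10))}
Partial fractions: 1/((s+7)(s+10)) = A/(s+7)+B/(s+10)
Cover-up: A = 1/(s+10)|_{s = -7} = 1/3; B = 1/(s+7)|_{s = -10} = -1/3
L^(-1) = (1/3)e^(-7t) - (1/3)e^(-10t)

Answer: (1/3)(e^(-7t) - e^(-10t))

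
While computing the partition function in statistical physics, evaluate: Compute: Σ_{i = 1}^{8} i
Using formula: Σ i^1 = n(n+1)/2 = 8·9/2 = 36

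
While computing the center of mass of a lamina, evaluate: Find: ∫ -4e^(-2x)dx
Since d/dx[e^(-2x)] = -2e^(-2x), we get 2 e^(-2x)+C

Answer: 2e^(-2x)+C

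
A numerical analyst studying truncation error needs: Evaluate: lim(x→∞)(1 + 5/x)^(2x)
Rewrite as [(1+5/x)^x]^2.
lim(1+5/x)^x = e^5, so limit = (e^5)^2 = e^10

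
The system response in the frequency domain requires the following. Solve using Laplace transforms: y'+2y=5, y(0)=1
Take L of both sides: sY(s) - 1 + 2Y(s) = 5/s
Y(s)(s + 2) = 5/s + 1
Y(s) = 5/(s(s + 2)) + 1/(s + 2)
Partial fractions: 5/(s(s + 2)) = (5/2)/s - (5/2)/(s + 2)
So Y(s) = (5/2)/s - (3/2)/(s + 2)
Inverse transform (L^(-1){1/s} = 1, L^(-1){1/(s + 2)} = e^(-2t)):

Answer: y(t) = 5/2 - (3/2)·e^(-2t)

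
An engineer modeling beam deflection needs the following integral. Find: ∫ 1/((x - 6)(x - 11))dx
Partial fractions: 1/((x-6)(x-11))=A/(x-6)+B/(x-11)
A=-1/5, B=1/5
∫ [-1/5· 1/(x-6)+1/5· 1/(x-11)] dx
=(1/5)[ln|x-11| - ln|x-6|]+C

Answer: (1/5)·ln|(x-11)/(x-6)|+C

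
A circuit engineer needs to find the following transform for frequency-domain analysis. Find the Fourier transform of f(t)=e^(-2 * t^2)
The Fourier transform of a Gaussian e^(-a*t^2) is sqrt(pi/a)*e^(-omega^2/(4a)).
With a = 2: F(omega) = sqrt(pi/2)*e^(-omega^2/8)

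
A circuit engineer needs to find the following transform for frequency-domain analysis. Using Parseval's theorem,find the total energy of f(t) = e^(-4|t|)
Parseval's theorem: E = integral |f(t)|^2 dt = (1/2pi) integral |F(omega)|^2 domega
E = integral_{-inf}^{inf} e^(-8|t|) dt = 2*integral_0^inf e^(-8t) dt = 2/(2*4) = 1/4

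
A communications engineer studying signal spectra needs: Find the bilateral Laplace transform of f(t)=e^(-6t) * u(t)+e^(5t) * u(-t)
For e^(-6t) * u(t): L=1/(s+6), Re(s) > -6
For e^(5t) * u(-t): L=-1/(s-5), Re(s) < 5
Combined: F(s)=1/(s+6)-1/(s-5), -6 < Re(s) < 5

Answer: 1/(s+6)-1/(s-5), ROC: -6 < Re(s) < 5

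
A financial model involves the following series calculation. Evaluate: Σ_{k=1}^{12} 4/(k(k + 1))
Partial fractions: 4/(k(k + 1)) = 4/k - 4/(k + 1)
Telescoping sum: 4(1 - 1/13) = 4·12/13

Answer: 48/13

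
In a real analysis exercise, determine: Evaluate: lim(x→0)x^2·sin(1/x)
Squeeze theorem: -|x^2| ≤ x^2·sin(1/x) ≤ |x^2|
Since x^2 → 0 as x → 0, by squeeze theorem the limit is 0

Answer: 0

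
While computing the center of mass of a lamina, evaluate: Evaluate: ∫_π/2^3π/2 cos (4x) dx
Antiderivative: sin(4x)/4
Evaluate at bounds: [sin(4·3π/2)/4] - [sin(4·π/2)/4]
= ((0) - (0))/4 = 0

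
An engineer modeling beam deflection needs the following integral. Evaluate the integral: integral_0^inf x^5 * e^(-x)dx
This is a Gamma integral. Substitute u=1x:
integral_0^inf x^5 * e^(-x) dx=(1/1^6) integral_0^inf u^5 * e^(-u) du
=Gamma(6)/1^6=5!/1^6=120/1

Answer: 120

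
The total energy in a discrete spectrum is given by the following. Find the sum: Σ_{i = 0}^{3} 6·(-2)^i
Geometric series: S=a(1 - r^n)/(1 - r)
a=6, r=-2, n=4
S=6(1-16)/3=-30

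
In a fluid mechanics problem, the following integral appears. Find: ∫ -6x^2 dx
Using power rule: ∫ -6x^2 dx = -6/3 x^3+C = -2x^3+C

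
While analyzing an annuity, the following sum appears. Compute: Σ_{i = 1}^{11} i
Using formula: Σ i^1 = n(n + 1)/2 = 11·12/2 = 66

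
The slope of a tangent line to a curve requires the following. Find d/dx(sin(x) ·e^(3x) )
Product rule: (fg)'=f'g+fg'
f=sin(x), f'=cos(x)
g=e^(3x), g'=3·e^(3x)

Answer: cos(x)·e^(3x)+3·sin(x)·e^(3x)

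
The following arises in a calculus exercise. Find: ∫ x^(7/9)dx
Power rule: ∫ x^(7/9) dx = x^(16/9)/(16/9)+C

Answer: (9/16)·x^(16/9)+C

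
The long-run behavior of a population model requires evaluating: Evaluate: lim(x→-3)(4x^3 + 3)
Polynomial is continuous, so substitute x=-3:
4·(-3)^3 + 3=-105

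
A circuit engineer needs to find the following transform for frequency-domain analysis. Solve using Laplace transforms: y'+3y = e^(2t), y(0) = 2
Take L: sY - 2+3Y = 1/(s-2)
Y(s+3) = 1/(s-2)+2
Y = 1/((s-2)(s+3))+2/(s+3)
Partial fractions: 1/((s-2)(s+3)) = (1/5)/(s-2) - (1/5)/(s+3)
So Y = (1/5)/(s-2)+(9/5)/(s+3)
Inverse Laplace transform (L^(-1){1/(s-2)} = e^(2t), L^(-1){1/(s+3)} = e^(-3t)):

Answer: y(t) = (1/5)·e^(2t)+(9/5)·e^(-3t)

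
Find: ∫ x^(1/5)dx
Power rule: ∫ x^(1/5) dx=x^(6/5)/(6/5)+C

Answer: (5/6)·x^(6/5)+C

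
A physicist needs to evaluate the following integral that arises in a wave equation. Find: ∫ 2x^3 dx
Using power rule: ∫ 2x^3 dx=2/4 x^4 + C=(1/2)x^4 + C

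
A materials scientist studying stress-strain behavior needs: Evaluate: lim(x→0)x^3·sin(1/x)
Squeeze theorem: -|x^3| ≤ x^3·sin(1/x) ≤ |x^3|
Since x^3 → 0 as x → 0, by squeeze theorem the limit is 0

Answer: 0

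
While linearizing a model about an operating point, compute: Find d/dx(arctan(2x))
d/dx[arctan(u)] = u'/(1+u²), u = 2x, u' = 2

Answer: 2/(1+4x²)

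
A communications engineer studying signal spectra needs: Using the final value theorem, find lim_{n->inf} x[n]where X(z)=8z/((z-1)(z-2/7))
Final value theorem: lim x[n]=lim_{z->1} (z-1) * X(z)
(z-1) * X(z)=8z/(z-2/7)
As z->1: 8/(1-2/7)=8/(5/7)=56/5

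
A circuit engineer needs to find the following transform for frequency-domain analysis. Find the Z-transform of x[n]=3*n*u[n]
Z{n*u[n]} = z/(z-1)^2
By linearity: Z{3*n*u[n]} = 3z/(z-1)^2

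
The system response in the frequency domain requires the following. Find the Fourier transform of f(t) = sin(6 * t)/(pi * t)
sin(W * t)/(pi * t) = (W/pi) * sinc(W * t/pi) is the impulse response of the ideal low-pass filter with cutoff W (here W = 6).
Its Fourier transform is a rectangular function:
F(omega) = 1 for |omega| < 6, 0 otherwise

Answer: rect(omega/12) [i.e., 1 for |omega| < 6, 0 otherwise]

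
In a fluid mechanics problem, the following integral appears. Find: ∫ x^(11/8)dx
Power rule: ∫ x^(11/8) dx=x^(19/8)/(19/8) + C

Answer: (8/19)·x^(19/8) + C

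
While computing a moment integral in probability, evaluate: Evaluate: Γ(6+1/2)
Γ(n+1/2)=(2n)!√π/(4^n·n!)
=479001600√π/(4096·720)=(10395/64)·√π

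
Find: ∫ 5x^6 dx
Using power rule: ∫ 5x^6 dx = 5/7 x^7 + C = (5/7)x^7 + C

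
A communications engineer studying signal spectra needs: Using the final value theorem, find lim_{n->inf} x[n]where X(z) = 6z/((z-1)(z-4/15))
Final value theorem: lim x[n]=lim_{z->1} (z-1)*X(z)
(z-1)*X(z)=6z/(z-4/15)
As z->1: 6/(1-4/15)=6/(11/15)=90/11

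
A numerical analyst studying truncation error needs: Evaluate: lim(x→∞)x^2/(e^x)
Apply L'Hôpital 2 times (∞/∞ each time):
Eventually get 2!/(e^x) → 0

Answer: 0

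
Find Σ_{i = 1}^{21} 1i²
= 1·n(n+1)(2n+1)/6 = 1·21·22·43/6 = 3311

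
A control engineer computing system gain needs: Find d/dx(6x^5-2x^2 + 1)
Power rule: d/dx(ax^n) = n·a·x^(n-1)
Term by term: 30·x^4-4·x

Answer: 30x^4-4x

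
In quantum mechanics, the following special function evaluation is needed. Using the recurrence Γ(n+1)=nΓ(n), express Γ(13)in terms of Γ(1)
Γ(13)=12Γ(12)=12·11Γ(11)=...=12!·Γ(1)=479001600·Γ(1)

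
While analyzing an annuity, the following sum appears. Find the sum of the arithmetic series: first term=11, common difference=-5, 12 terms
Last term: a_n = 11+(12-1)·-5 = -44
Sum = n(a_1+a_n)/2 = 12(11+(-44))/2 = -198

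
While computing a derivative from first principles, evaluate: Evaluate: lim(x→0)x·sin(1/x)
Squeeze theorem: -|x| ≤ x·sin(1/x) ≤ |x|
Since x → 0 as x → 0, by squeeze theorem the limit is 0

Answer: 0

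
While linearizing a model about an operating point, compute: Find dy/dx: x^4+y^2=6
Differentiate: 4x^3 + 2y·(dy/dx) = 0
dy/dx = -4x^3/(2y)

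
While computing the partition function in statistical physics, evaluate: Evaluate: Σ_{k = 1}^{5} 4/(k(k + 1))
Partial fractions: 4/(k(k + 1))=4/k - 4/(k + 1)
Telescoping sum: 4(1 - 1/6)=4·5/6

Answer: 10/3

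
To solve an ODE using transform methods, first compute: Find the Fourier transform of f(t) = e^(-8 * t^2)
The Fourier transform of a Gaussian e^(-a * t^2) is sqrt(pi/a) * e^(-omega^2/(4a)).
With a = 8: F(omega) = sqrt(pi/8) * e^(-omega^2/32)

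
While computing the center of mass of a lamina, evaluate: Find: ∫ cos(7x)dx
Using substitution u = 7x: ∫ cos(u) du/7 = sin(u)/7 + C

Answer: (1/7)sin(7x) + C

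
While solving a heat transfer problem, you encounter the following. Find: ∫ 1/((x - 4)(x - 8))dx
Partial fractions: 1/((x-4)(x-8))=A/(x-4)+B/(x-8)
A=-1/4, B=1/4
∫ [-1/4· 1/(x-4)+1/4· 1/(x-8)] dx
=(1/4)[ln|x-8| - ln|x-4|]+C

Answer: (1/4)·ln|(x-8)/(x-4)|+C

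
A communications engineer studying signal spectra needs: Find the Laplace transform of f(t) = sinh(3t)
L{sinh(at)}=a/(s²-a²)
L{sinh(3t)}=3/(s²-9)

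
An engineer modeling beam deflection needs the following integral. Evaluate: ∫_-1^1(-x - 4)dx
Step 1: Find antiderivative F(x) = (-1/2)x^2 - 4x
Step 2: F(1) - F(-1) = -9/2 - (7/2) = -8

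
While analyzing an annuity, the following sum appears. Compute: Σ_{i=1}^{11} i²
Using formula: Σ i^2=n(n + 1)(2n + 1)/6=11·12·23/6=506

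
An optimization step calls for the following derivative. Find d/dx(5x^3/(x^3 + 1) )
Quotient rule: (f/g)' = (f'g - fg')/g²
f = 5x^3, f' = 15x^2
g = x^3 + 1, g' = 3x^2

Answer: (15x^2·(x^3 + 1) - 15x^5)/(x^3 + 1)²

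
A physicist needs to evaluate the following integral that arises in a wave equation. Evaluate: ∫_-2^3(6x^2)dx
Step 1: Find antiderivative F(x)=2x^3
Step 2: F(3) - F(-2)=54 - (-16)=70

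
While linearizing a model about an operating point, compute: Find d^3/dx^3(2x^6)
Apply power rule 3 times:
d^1: 12x^5
d^2: 60x^4
d^3: 240x^3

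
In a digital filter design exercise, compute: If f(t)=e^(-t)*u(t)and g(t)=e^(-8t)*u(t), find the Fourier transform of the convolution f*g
By the convolution theorem: F{f*g} = F(omega)*G(omega)
F(omega) = 1/(1 + j*omega), G(omega) = 1/(8 + j*omega)
F{f*g} = 1/((1 + j*omega)(8 + j*omega))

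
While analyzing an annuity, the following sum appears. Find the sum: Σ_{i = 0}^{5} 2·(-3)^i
Geometric series: S=a(1 - r^n)/(1 - r)
a=2, r=-3, n=6
S=2(1-729)/4=-364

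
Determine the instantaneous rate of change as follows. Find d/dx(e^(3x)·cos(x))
Product rule: (fg)'=f'g + fg'
f=e^(3x), f'=3·e^(3x)
g=cos(x), g'=-sin(x)

Answer: 3·e^(3x)·cos(x) - e^(3x)·sin(x)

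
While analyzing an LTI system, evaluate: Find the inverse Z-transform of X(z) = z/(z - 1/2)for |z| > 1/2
Standard pair: z/(z-a) <-> a^n*u[n] for causal signals
With a=1/2: x[n]=(1/2)^n*u[n]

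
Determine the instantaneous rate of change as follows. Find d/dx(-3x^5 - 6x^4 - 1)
Power rule: d/dx(ax^n) = n·a·x^(n-1)
Term by term: -15·x^4-24·x^3

Answer: -15x^4-24x^3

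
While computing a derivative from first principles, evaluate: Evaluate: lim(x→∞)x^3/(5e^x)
Apply L'Hôpital 3 times (∞/∞ each time):
Eventually get 3!/(5e^x) → 0

Answer: 0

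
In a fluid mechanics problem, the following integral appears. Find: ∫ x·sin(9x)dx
By parts: u=x, dv=sin(9x) dx
du=dx, v=-cos(9x)/9
=-x·cos(9x)/9 + sin(9x)/9² + C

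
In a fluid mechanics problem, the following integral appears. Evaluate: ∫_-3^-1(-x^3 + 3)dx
Step 1: Find antiderivative F(x) = (-1/4)x^4 + 3x
Step 2: F(-1) - F(-3) = -13/4 - (-117/4) = 26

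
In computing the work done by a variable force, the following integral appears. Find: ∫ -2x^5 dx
Using power rule: ∫ -2x^5 dx = -2/6 x^6+C = (-1/3)x^6+C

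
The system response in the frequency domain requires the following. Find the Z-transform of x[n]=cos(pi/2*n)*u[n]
Z{cos(w0 * n) * u[n]} = z(z - cos(w0))/(z^2 - 2z * cos(w0) + 1)
With w0 = pi/2: X(z) = z(z - cos(pi/2))/(z^2 - 2z * cos(pi/2) + 1)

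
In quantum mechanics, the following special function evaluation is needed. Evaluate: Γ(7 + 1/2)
Γ(n + 1/2)=(2n)!√π/(4^n·n!)
=87178291200√π/(16384·5040)=(135135/128)·√π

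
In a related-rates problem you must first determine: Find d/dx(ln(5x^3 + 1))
Chain rule: d/dx[ln(u)] = u'/u where u = 5x^3 + 1
u' = 15x^2

Answer: (15x^2)/(5x^3 + 1)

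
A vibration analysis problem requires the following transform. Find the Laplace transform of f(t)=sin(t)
L{sin(wt)} = w/(s²+w²)
L{sin(t)} = 1/(s²+1)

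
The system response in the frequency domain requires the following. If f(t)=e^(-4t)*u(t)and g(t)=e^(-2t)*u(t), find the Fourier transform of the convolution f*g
By the convolution theorem: F{f*g}=F(omega)*G(omega)
F(omega)=1/(4+j*omega), G(omega)=1/(2+j*omega)
F{f*g}=1/((4+j*omega)(2+j*omega))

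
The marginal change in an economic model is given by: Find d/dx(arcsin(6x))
d/dx[arcsin(u)] = u'/√(1-u²), u = 6x, u' = 6

Answer: 6/√(1-36x²)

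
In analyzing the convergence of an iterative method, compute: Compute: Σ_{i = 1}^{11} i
Using formula: Σ i^1 = n(n+1)/2 = 11·12/2 = 66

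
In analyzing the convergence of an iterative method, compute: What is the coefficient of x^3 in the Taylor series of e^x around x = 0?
Taylor series of e^x=Σ x^n/n!
Coefficient of x^3=1/3!=1/6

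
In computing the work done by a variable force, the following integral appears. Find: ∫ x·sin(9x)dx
By parts: u=x, dv=sin(9x) dx
du=dx, v=-cos(9x)/9
=-x·cos(9x)/9 + sin(9x)/9² + C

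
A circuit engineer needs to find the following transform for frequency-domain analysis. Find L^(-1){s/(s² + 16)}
L^(-1){s/(s²+w²)} = cos(wt)
Here w = 4

Answer: cos(4t)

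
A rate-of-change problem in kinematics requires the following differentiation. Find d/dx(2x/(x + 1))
Quotient rule: (f/g)'=(f'g - fg')/g²
f=2x, f'=2
g=x+1, g'=1

Answer: (2·(x+1)-2x)/(x+1)²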